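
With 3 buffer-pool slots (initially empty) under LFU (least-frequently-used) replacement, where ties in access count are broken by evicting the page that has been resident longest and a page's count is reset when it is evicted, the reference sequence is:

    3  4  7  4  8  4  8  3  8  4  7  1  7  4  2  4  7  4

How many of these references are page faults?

10

3: miss, frames (3)
4: miss, frames (3 4)
7: miss, frames (3 4 7)
4: hit
8: miss, evict 3, frames (4 7 8)
4: hit
8: hit
3: miss, evict 7, frames (4 8 3)
8: hit
4: hit
7: miss, evict 3, frames (4 8 7)
1: miss, evict 7, frames (4 8 1)
7: miss, evict 1, frames (4 8 7)
4: hit
2: miss, evict 7, frames (4 8 2)
4: hit
7: miss, evict 2, frames (4 8 7)
4: hit
Page faults: 10.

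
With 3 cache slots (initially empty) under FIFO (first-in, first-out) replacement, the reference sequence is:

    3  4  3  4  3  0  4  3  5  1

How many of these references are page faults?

5

3: miss, frames (3)
4: miss, frames (3 4)
3: hit
4: hit
3: hit
0: miss, frames (3 4 0)
4: hit
3: hit
5: miss, evict 3, frames (4 0 5)
1: miss, evict 4, frames (0 5 1)
Page faults: 5.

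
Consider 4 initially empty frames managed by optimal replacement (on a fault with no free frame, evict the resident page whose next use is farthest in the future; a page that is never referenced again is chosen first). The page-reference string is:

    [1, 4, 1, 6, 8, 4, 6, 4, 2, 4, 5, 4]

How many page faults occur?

1 -> fault, frames {1}
4 -> fault, frames {1,4}
1 -> hit
6 -> fault, frames {1,4,6}
8 -> fault, frames {1,4,6,8}
4 -> hit
6 -> hit
4 -> hit
2 -> fault, evict 8, frames {1,4,6,2}
4 -> hit
5 -> fault, evict 2, frames {1,4,6,5}
4 -> hit
Page faults: 6.

6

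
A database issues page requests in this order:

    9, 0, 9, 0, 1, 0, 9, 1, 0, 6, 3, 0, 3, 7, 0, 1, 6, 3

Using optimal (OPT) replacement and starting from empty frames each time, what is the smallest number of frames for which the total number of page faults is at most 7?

4

f=1: 18 faults
f=2: 11 faults
f=3: 8 faults
f=4: 7 faults
f=5: 6 faults
f=6: 6 faults
Smallest f with faults ≤ 7 is 4.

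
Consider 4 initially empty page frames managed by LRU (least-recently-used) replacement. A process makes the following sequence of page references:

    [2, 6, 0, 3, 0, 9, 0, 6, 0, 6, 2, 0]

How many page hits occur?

2: fault, frames {2}
6: fault, frames {2,6}
0: fault, frames {2,6,0}
3: fault, frames {2,6,0,3}
0: hit
9: fault, evict 2, frames {6,3,0,9}
0: hit
6: hit
0: hit
6: hit
2: fault, evict 3, frames {9,0,6,2}
0: hit
Hits: 6.

6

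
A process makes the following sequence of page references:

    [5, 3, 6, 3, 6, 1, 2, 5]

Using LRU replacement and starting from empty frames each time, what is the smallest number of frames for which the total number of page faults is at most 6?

2

f=1: 8 faults
f=2: 6 faults
f=3: 6 faults
f=4: 6 faults
f=5: 5 faults
Smallest f with faults ≤ 6 is 2.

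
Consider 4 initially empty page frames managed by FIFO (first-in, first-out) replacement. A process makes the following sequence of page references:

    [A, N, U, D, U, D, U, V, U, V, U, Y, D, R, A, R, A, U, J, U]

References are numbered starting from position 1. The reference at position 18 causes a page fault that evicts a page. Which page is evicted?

V

pos 1: A -> fault, frames [A]
pos 2: N -> fault, frames [A, N]
pos 3: U -> fault, frames [A, N, U]
pos 4: D -> fault, frames [A, N, U, D]
pos 5: U -> hit
pos 6: D -> hit
pos 7: U -> hit
pos 8: V -> fault, evict A, frames [N, U, D, V]
pos 9: U -> hit
pos 10: V -> hit
pos 11: U -> hit
pos 12: Y -> fault, evict N, frames [U, D, V, Y]
pos 13: D -> hit
pos 14: R -> fault, evict U, frames [D, V, Y, R]
pos 15: A -> fault, evict D, frames [V, Y, R, A]
pos 16: R -> hit
pos 17: A -> hit
pos 18: U -> fault, evict V, frames [Y, R, A, U]
At position 18, page V is evicted.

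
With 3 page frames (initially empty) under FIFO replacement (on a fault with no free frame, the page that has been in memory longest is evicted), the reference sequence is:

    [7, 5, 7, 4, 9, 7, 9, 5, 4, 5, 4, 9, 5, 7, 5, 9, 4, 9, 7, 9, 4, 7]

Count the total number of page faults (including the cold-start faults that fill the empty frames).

13

7 → miss, frames (7)
5 → miss, frames (7 5)
7 → hit
4 → miss, frames (7 5 4)
9 → miss, evict 7, frames (5 4 9)
7 → miss, evict 5, frames (4 9 7)
9 → hit
5 → miss, evict 4, frames (9 7 5)
4 → miss, evict 9, frames (7 5 4)
5 → hit
4 → hit
9 → miss, evict 7, frames (5 4 9)
5 → hit
7 → miss, evict 5, frames (4 9 7)
5 → miss, evict 4, frames (9 7 5)
9 → hit
4 → miss, evict 9, frames (7 5 4)
9 → miss, evict 7, frames (5 4 9)
7 → miss, evict 5, frames (4 9 7)
9 → hit
4 → hit
7 → hit
Page faults: 13.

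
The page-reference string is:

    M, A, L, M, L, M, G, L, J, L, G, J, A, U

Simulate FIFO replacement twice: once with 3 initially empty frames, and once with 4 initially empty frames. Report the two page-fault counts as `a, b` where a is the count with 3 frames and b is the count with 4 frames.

3 frames: F F F . . . F . F . . . F F → 7 faults.
4 frames: F F F . . . F . F . . . . F → 6 faults.
6 < 7: adding a frame reduced faults, as is typical.

7, 6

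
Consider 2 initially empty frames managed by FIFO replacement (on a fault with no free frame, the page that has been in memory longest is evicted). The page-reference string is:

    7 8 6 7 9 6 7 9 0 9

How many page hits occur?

1

7 → miss, frames (7)
8 → miss, frames (7 8)
6 → miss, evict 7, frames (8 6)
7 → miss, evict 8, frames (6 7)
9 → miss, evict 6, frames (7 9)
6 → miss, evict 7, frames (9 6)
7 → miss, evict 9, frames (6 7)
9 → miss, evict 6, frames (7 9)
0 → miss, evict 7, frames (9 0)
9 → hit
Hits: 1.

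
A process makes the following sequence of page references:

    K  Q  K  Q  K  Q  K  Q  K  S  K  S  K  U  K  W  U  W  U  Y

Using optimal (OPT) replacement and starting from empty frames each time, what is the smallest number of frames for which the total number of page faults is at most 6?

2

f=1: 20 faults
f=2: 6 faults
f=3: 6 faults
f=4: 6 faults
f=5: 6 faults
f=6: 6 faults
Smallest f with faults ≤ 6 is 2.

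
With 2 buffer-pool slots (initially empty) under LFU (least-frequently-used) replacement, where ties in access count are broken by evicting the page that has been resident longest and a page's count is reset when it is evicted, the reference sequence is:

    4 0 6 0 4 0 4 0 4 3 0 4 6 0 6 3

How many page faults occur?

4 -> miss, frames {4}
0 -> miss, frames {4,0}
6 -> miss, evict 4, frames {0,6}
0 -> hit
4 -> miss, evict 6, frames {0,4}
0 -> hit
4 -> hit
0 -> hit
4 -> hit
3 -> miss, evict 4, frames {0,3}
0 -> hit
4 -> miss, evict 3, frames {0,4}
6 -> miss, evict 4, frames {0,6}
0 -> hit
6 -> hit
3 -> miss, evict 6, frames {0,3}
Page faults: 8.

8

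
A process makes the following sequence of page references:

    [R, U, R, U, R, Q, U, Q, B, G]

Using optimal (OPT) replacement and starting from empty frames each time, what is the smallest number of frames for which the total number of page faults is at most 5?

f=1: 10 faults
f=2: 5 faults
f=3: 5 faults
f=4: 5 faults
f=5: 5 faults
Smallest f with faults ≤ 5 is 2.

2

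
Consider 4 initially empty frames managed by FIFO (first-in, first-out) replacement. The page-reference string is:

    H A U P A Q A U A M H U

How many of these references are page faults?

8

H → miss, frames [H]
A → miss, frames [H, A]
U → miss, frames [H, A, U]
P → miss, frames [H, A, U, P]
A → hit
Q → miss, evict H, frames [A, U, P, Q]
A → hit
U → hit
A → hit
M → miss, evict A, frames [U, P, Q, M]
H → miss, evict U, frames [P, Q, M, H]
U → miss, evict P, frames [Q, M, H, U]
Page faults: 8.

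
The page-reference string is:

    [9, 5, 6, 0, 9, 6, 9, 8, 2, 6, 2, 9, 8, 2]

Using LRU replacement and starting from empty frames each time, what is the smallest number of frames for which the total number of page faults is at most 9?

4

f=1: 14 faults
f=2: 12 faults
f=3: 10 faults
f=4: 6 faults
f=5: 6 faults
f=6: 6 faults
Smallest f with faults ≤ 9 is 4.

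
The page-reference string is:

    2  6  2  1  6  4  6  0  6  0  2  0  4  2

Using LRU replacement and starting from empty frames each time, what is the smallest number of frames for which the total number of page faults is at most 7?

f=1: 14 faults
f=2: 9 faults
f=3: 7 faults
f=4: 6 faults
f=5: 5 faults
Smallest f with faults ≤ 7 is 3.

3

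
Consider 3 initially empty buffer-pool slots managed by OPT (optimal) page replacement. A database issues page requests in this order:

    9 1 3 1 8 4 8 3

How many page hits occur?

3

9 → miss, frames [9]
1 → miss, frames [9, 1]
3 → miss, frames [9, 1, 3]
1 → hit
8 → miss, evict 1, frames [9, 3, 8]
4 → miss, evict 9, frames [3, 8, 4]
8 → hit
3 → hit
Hits: 3.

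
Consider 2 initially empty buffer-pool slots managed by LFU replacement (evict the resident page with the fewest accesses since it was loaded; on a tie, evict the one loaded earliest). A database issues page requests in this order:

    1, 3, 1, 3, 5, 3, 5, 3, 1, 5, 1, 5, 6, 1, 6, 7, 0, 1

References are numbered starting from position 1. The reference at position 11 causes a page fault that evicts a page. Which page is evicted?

pos 1: 1 -> miss, frames {1}
pos 2: 3 -> miss, frames {1,3}
pos 3: 1 -> hit
pos 4: 3 -> hit
pos 5: 5 -> miss, evict 1, frames {3,5}
pos 6: 3 -> hit
pos 7: 5 -> hit
pos 8: 3 -> hit
pos 9: 1 -> miss, evict 5, frames {3,1}
pos 10: 5 -> miss, evict 1, frames {3,5}
pos 11: 1 -> miss, evict 5, frames {3,1}
At position 11, page 5 is evicted.

5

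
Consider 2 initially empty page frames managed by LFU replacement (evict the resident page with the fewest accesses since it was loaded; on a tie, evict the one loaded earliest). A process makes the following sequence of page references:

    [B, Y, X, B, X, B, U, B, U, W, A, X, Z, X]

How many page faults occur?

B -> miss, frames {B}
Y -> miss, frames {B,Y}
X -> miss, evict B, frames {Y,X}
B -> miss, evict Y, frames {X,B}
X -> hit
B -> hit
U -> miss, evict X, frames {B,U}
B -> hit
U -> hit
W -> miss, evict U, frames {B,W}
A -> miss, evict W, frames {B,A}
X -> miss, evict A, frames {B,X}
Z -> miss, evict X, frames {B,Z}
X -> miss, evict Z, frames {B,X}
Page faults: 10.

10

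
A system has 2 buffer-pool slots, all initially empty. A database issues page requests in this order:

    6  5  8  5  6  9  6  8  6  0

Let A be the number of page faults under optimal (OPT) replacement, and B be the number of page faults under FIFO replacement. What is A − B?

Under OPT: F F F . F F . F . F → 7 faults.
Under FIFO: F F F . F F . F F F → 8 faults.
A − B = 7 − 8 = -1.

-1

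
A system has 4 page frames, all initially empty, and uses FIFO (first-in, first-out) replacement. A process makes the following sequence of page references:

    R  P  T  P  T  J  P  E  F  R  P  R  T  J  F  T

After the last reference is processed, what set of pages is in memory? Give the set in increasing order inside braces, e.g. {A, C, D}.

{F, J, P, T}

R → miss, frames [R]
P → miss, frames [R, P]
T → miss, frames [R, P, T]
P → hit
T → hit
J → miss, frames [R, P, T, J]
P → hit
E → miss, evict R, frames [P, T, J, E]
F → miss, evict P, frames [T, J, E, F]
R → miss, evict T, frames [J, E, F, R]
P → miss, evict J, frames [E, F, R, P]
R → hit
T → miss, evict E, frames [F, R, P, T]
J → miss, evict F, frames [R, P, T, J]
F → miss, evict R, frames [P, T, J, F]
T → hit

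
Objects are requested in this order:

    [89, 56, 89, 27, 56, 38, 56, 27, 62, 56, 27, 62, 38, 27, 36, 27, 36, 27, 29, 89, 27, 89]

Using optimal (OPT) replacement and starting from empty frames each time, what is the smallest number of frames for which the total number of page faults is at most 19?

2

f=1: 22 faults
f=2: 11 faults
f=3: 9 faults
f=4: 8 faults
f=5: 7 faults
f=6: 7 faults
f=7: 7 faults
Smallest f with faults ≤ 19 is 2.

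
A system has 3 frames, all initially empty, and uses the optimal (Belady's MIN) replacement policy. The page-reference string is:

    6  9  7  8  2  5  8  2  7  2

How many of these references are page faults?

6 -> fault, frames [6]
9 -> fault, frames [6, 9]
7 -> fault, frames [6, 9, 7]
8 -> fault, evict 9, frames [6, 7, 8]
2 -> fault, evict 6, frames [7, 8, 2]
5 -> fault, evict 7, frames [8, 2, 5]
8 -> hit
2 -> hit
7 -> fault, evict 5, frames [8, 2, 7]
2 -> hit
Page faults: 7.

7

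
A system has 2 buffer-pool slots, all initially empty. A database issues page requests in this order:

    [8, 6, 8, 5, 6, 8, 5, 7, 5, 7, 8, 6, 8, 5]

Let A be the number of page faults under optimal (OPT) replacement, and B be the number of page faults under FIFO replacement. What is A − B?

Under OPT: F F . F . F . F . . F F . F → 8 faults.
Under FIFO: F F . F . F . F F . F F . F → 9 faults.
A − B = 8 − 9 = -1.

-1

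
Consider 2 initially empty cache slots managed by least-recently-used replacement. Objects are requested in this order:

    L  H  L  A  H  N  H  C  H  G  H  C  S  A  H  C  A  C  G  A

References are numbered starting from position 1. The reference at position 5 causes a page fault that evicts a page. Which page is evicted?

pos 1: L -> miss, frames [L]
pos 2: H -> miss, frames [L, H]
pos 3: L -> hit
pos 4: A -> miss, evict H, frames [L, A]
pos 5: H -> miss, evict L, frames [A, H]
At position 5, page L is evicted.

L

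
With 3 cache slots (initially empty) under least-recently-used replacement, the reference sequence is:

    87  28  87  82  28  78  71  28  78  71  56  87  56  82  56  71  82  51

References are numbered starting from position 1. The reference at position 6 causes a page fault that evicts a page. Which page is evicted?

pos 1: 87: miss, frames {87}
pos 2: 28: miss, frames {87,28}
pos 3: 87: hit
pos 4: 82: miss, frames {28,87,82}
pos 5: 28: hit
pos 6: 78: miss, evict 87, frames {82,28,78}
At position 6, page 87 is evicted.

87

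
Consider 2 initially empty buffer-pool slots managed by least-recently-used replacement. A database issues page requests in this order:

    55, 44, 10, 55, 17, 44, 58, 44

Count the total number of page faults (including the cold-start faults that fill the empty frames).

55 → fault, frames {55}
44 → fault, frames {55,44}
10 → fault, evict 55, frames {44,10}
55 → fault, evict 44, frames {10,55}
17 → fault, evict 10, frames {55,17}
44 → fault, evict 55, frames {17,44}
58 → fault, evict 17, frames {44,58}
44 → hit
Page faults: 7.

7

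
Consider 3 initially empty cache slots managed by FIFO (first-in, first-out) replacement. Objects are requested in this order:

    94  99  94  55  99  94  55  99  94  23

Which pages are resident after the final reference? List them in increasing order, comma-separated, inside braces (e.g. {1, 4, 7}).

94 -> miss, frames {94}
99 -> miss, frames {94,99}
94 -> hit
55 -> miss, frames {94,99,55}
99 -> hit
94 -> hit
55 -> hit
99 -> hit
94 -> hit
23 -> miss, evict 94, frames {99,55,23}

{23, 55, 99}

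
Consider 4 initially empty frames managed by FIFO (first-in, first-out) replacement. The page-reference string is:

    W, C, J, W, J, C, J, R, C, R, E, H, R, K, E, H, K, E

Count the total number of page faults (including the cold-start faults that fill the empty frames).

W → miss, frames {W}
C → miss, frames {W,C}
J → miss, frames {W,C,J}
W → hit
J → hit
C → hit
J → hit
R → miss, frames {W,C,J,R}
C → hit
R → hit
E → miss, evict W, frames {C,J,R,E}
H → miss, evict C, frames {J,R,E,H}
R → hit
K → miss, evict J, frames {R,E,H,K}
E → hit
H → hit
K → hit
E → hit
Page faults: 7.

7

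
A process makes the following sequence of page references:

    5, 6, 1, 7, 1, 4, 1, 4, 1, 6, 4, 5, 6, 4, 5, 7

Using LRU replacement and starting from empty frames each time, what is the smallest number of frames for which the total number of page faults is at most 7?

f=1: 16 faults
f=2: 12 faults
f=3: 8 faults
f=4: 7 faults
f=5: 5 faults
Smallest f with faults ≤ 7 is 4.

4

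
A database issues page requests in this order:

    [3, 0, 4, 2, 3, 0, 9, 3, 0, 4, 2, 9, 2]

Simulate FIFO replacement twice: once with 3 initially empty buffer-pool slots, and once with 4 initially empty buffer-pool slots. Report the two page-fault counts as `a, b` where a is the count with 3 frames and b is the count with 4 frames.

9, 10

3 frames: F F F F F F F . . F F . . → 9 faults.
4 frames: F F F F . . F F F F F F . → 10 faults.
10 > 9: adding a frame increased faults — Belady's anomaly.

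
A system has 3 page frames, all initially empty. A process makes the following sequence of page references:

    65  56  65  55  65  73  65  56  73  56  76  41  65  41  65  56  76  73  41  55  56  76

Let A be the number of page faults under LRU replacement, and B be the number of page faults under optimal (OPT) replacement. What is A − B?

5

Under LRU: F F . F . F . F . . F F F . . F F F F F F F → 15 faults.
Under OPT: F F . F . F . . . . F F . . . . F F . F . F → 10 faults.
A − B = 15 − 10 = 5.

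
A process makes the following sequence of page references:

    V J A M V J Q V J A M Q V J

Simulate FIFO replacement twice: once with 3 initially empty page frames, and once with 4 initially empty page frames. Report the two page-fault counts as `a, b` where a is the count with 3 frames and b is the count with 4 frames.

3 frames: F F F F F F F . . F F . F F → 11 faults.
4 frames: F F F F . . F F F F F F F F → 12 faults.
12 > 11: adding a frame increased faults — Belady's anomaly.

11, 12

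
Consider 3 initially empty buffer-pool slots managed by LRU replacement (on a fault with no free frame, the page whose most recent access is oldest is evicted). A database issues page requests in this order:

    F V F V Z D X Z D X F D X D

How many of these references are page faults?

F: fault, frames (F)
V: fault, frames (F V)
F: hit
V: hit
Z: fault, frames (F V Z)
D: fault, evict F, frames (V Z D)
X: fault, evict V, frames (Z D X)
Z: hit
D: hit
X: hit
F: fault, evict Z, frames (D X F)
D: hit
X: hit
D: hit
Page faults: 6.

6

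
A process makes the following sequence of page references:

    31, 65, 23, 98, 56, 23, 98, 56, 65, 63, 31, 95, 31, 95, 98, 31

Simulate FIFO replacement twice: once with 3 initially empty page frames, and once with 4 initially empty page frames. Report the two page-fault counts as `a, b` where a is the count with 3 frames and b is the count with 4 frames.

3 frames: F F F F F . . . F F F F . . F . → 10 faults.
4 frames: F F F F F . . . . F F F . . F . → 9 faults.
9 < 10: adding a frame reduced faults, as is typical.

10, 9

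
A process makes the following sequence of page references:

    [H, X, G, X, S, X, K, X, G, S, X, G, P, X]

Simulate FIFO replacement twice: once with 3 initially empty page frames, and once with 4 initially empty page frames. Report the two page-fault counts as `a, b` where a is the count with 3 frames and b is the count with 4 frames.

3 frames: F F F . F . F F F F . . F F → 10 faults.
4 frames: F F F . F . F . . . . . F F → 7 faults.
7 < 10: adding a frame reduced faults, as is typical.

10, 7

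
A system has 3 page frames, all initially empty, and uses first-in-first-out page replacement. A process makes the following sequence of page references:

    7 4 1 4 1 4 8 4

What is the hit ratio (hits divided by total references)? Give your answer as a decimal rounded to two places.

0.50

7 -> fault, frames (7)
4 -> fault, frames (7 4)
1 -> fault, frames (7 4 1)
4 -> hit
1 -> hit
4 -> hit
8 -> fault, evict 7, frames (4 1 8)
4 -> hit
Hits: 4 of 8 references → 4/8 = 0.5000.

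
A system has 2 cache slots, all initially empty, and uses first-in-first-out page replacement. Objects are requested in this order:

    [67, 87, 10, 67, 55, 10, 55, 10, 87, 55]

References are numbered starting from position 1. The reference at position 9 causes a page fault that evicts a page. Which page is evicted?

55

pos 1: 67: fault, frames (67)
pos 2: 87: fault, frames (67 87)
pos 3: 10: fault, evict 67, frames (87 10)
pos 4: 67: fault, evict 87, frames (10 67)
pos 5: 55: fault, evict 10, frames (67 55)
pos 6: 10: fault, evict 67, frames (55 10)
pos 7: 55: hit
pos 8: 10: hit
pos 9: 87: fault, evict 55, frames (10 87)
At position 9, page 55 is evicted.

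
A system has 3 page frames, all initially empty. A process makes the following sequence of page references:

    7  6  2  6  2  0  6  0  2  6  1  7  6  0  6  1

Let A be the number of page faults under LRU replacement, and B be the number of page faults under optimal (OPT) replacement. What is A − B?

1

Under LRU: F F F . . F . . . . F F . F . F → 8 faults.
Under OPT: F F F . . F . . . . F F . . . F → 7 faults.
A − B = 8 − 7 = 1.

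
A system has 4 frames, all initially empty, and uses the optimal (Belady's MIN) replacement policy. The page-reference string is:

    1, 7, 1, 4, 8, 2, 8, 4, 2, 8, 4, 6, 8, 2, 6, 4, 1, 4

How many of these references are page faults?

7

1 -> miss, frames [1]
7 -> miss, frames [1, 7]
1 -> hit
4 -> miss, frames [1, 7, 4]
8 -> miss, frames [1, 7, 4, 8]
2 -> miss, evict 7, frames [1, 4, 8, 2]
8 -> hit
4 -> hit
2 -> hit
8 -> hit
4 -> hit
6 -> miss, evict 1, frames [4, 8, 2, 6]
8 -> hit
2 -> hit
6 -> hit
4 -> hit
1 -> miss, evict 6, frames [4, 8, 2, 1]
4 -> hit
Page faults: 7.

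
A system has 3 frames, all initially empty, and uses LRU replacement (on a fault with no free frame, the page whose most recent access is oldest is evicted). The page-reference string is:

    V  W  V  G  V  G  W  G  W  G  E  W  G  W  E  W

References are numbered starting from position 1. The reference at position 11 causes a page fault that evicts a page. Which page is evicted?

pos 1: V → miss, frames (V)
pos 2: W → miss, frames (V W)
pos 3: V → hit
pos 4: G → miss, frames (W V G)
pos 5: V → hit
pos 6: G → hit
pos 7: W → hit
pos 8: G → hit
pos 9: W → hit
pos 10: G → hit
pos 11: E → miss, evict V, frames (W G E)
At position 11, page V is evicted.

V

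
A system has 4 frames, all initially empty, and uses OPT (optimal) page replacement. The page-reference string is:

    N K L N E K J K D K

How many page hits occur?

N -> fault, frames [N]
K -> fault, frames [N, K]
L -> fault, frames [N, K, L]
N -> hit
E -> fault, frames [N, K, L, E]
K -> hit
J -> fault, evict E, frames [N, K, L, J]
K -> hit
D -> fault, evict J, frames [N, K, L, D]
K -> hit
Hits: 4.

4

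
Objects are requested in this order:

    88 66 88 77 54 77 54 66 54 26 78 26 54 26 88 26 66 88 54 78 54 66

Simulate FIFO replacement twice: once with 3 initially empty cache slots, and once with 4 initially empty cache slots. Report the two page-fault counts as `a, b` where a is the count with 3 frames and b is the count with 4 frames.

3 frames: F F . F F . . . . F F . . . F . F . F F . . → 10 faults.
4 frames: F F . F F . . . . F F . . . F . F . F . . . → 9 faults.
9 < 10: adding a frame reduced faults, as is typical.

10, 9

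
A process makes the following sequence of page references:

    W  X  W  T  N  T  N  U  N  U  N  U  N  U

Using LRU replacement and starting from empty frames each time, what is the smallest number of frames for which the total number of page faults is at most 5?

2

f=1: 14 faults
f=2: 5 faults
f=3: 5 faults
f=4: 5 faults
f=5: 5 faults
Smallest f with faults ≤ 5 is 2.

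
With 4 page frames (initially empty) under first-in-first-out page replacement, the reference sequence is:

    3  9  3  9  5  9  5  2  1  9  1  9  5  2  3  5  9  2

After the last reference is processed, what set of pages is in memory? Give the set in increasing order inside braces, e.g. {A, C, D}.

3 → fault, frames {3}
9 → fault, frames {3,9}
3 → hit
9 → hit
5 → fault, frames {3,9,5}
9 → hit
5 → hit
2 → fault, frames {3,9,5,2}
1 → fault, evict 3, frames {9,5,2,1}
9 → hit
1 → hit
9 → hit
5 → hit
2 → hit
3 → fault, evict 9, frames {5,2,1,3}
5 → hit
9 → fault, evict 5, frames {2,1,3,9}
2 → hit

{1, 2, 3, 9}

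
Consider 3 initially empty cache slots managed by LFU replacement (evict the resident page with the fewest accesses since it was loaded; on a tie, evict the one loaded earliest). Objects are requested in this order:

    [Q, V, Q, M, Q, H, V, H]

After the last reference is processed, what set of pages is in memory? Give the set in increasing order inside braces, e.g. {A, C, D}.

{H, Q, V}

Q: miss, frames (Q)
V: miss, frames (Q V)
Q: hit
M: miss, frames (Q V M)
Q: hit
H: miss, evict V, frames (Q M H)
V: miss, evict M, frames (Q H V)
H: hit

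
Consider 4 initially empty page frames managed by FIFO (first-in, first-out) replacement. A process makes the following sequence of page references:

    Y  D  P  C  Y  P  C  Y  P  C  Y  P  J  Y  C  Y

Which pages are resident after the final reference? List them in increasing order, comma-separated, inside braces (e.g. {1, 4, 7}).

{C, J, P, Y}

Y → fault, frames [Y]
D → fault, frames [Y, D]
P → fault, frames [Y, D, P]
C → fault, frames [Y, D, P, C]
Y → hit
P → hit
C → hit
Y → hit
P → hit
C → hit
Y → hit
P → hit
J → fault, evict Y, frames [D, P, C, J]
Y → fault, evict D, frames [P, C, J, Y]
C → hit
Y → hit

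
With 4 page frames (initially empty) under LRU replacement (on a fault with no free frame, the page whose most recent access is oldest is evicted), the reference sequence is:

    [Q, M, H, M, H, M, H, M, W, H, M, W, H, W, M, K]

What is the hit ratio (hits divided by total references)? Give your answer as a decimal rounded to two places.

Q -> miss, frames {Q}
M -> miss, frames {Q,M}
H -> miss, frames {Q,M,H}
M -> hit
H -> hit
M -> hit
H -> hit
M -> hit
W -> miss, frames {Q,H,M,W}
H -> hit
M -> hit
W -> hit
H -> hit
W -> hit
M -> hit
K -> miss, evict Q, frames {H,W,M,K}
Hits: 11 of 16 references → 11/16 = 0.6875.

0.69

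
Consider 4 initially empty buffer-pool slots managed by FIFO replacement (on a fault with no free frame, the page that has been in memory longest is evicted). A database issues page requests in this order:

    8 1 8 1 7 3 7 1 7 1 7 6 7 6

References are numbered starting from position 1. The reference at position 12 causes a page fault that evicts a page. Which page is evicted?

pos 1: 8 -> miss, frames {8}
pos 2: 1 -> miss, frames {8,1}
pos 3: 8 -> hit
pos 4: 1 -> hit
pos 5: 7 -> miss, frames {8,1,7}
pos 6: 3 -> miss, frames {8,1,7,3}
pos 7: 7 -> hit
pos 8: 1 -> hit
pos 9: 7 -> hit
pos 10: 1 -> hit
pos 11: 7 -> hit
pos 12: 6 -> miss, evict 8, frames {1,7,3,6}
At position 12, page 8 is evicted.

8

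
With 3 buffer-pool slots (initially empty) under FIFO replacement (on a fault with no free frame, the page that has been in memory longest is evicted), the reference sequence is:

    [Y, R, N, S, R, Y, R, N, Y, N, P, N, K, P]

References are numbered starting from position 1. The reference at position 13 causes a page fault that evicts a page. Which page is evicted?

R

pos 1: Y: fault, frames [Y]
pos 2: R: fault, frames [Y, R]
pos 3: N: fault, frames [Y, R, N]
pos 4: S: fault, evict Y, frames [R, N, S]
pos 5: R: hit
pos 6: Y: fault, evict R, frames [N, S, Y]
pos 7: R: fault, evict N, frames [S, Y, R]
pos 8: N: fault, evict S, frames [Y, R, N]
pos 9: Y: hit
pos 10: N: hit
pos 11: P: fault, evict Y, frames [R, N, P]
pos 12: N: hit
pos 13: K: fault, evict R, frames [N, P, K]
At position 13, page R is evicted.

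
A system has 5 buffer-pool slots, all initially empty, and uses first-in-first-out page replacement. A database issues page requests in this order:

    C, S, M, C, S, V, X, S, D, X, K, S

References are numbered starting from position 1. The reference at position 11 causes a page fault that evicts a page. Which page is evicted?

pos 1: C: miss, frames {C}
pos 2: S: miss, frames {C,S}
pos 3: M: miss, frames {C,S,M}
pos 4: C: hit
pos 5: S: hit
pos 6: V: miss, frames {C,S,M,V}
pos 7: X: miss, frames {C,S,M,V,X}
pos 8: S: hit
pos 9: D: miss, evict C, frames {S,M,V,X,D}
pos 10: X: hit
pos 11: K: miss, evict S, frames {M,V,X,D,K}
At position 11, page S is evicted.

S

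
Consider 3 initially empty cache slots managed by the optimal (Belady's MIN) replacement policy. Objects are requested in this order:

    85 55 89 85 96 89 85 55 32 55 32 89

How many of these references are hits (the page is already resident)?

6

85 -> miss, frames {85}
55 -> miss, frames {85,55}
89 -> miss, frames {85,55,89}
85 -> hit
96 -> miss, evict 55, frames {85,89,96}
89 -> hit
85 -> hit
55 -> miss, evict 96, frames {85,89,55}
32 -> miss, evict 85, frames {89,55,32}
55 -> hit
32 -> hit
89 -> hit
Hits: 6.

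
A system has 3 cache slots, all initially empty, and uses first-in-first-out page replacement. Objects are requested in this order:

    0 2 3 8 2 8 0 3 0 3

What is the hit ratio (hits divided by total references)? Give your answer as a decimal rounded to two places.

0.50

0 → miss, frames {0}
2 → miss, frames {0,2}
3 → miss, frames {0,2,3}
8 → miss, evict 0, frames {2,3,8}
2 → hit
8 → hit
0 → miss, evict 2, frames {3,8,0}
3 → hit
0 → hit
3 → hit
Hits: 5 of 10 references → 5/10 = 0.5000.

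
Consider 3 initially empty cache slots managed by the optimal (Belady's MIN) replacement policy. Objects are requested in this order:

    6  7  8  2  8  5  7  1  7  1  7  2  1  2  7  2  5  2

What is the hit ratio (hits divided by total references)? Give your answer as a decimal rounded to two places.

0.61

6: miss, frames {6}
7: miss, frames {6,7}
8: miss, frames {6,7,8}
2: miss, evict 6, frames {7,8,2}
8: hit
5: miss, evict 8, frames {7,2,5}
7: hit
1: miss, evict 5, frames {7,2,1}
7: hit
1: hit
7: hit
2: hit
1: hit
2: hit
7: hit
2: hit
5: miss, evict 1, frames {7,2,5}
2: hit
Hits: 11 of 18 references → 11/18 = 0.6111.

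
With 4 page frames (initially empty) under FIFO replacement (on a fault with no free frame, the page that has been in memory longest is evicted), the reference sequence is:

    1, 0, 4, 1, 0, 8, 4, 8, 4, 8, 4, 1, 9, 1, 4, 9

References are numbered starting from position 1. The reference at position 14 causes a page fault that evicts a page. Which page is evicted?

pos 1: 1: miss, frames {1}
pos 2: 0: miss, frames {1,0}
pos 3: 4: miss, frames {1,0,4}
pos 4: 1: hit
pos 5: 0: hit
pos 6: 8: miss, frames {1,0,4,8}
pos 7: 4: hit
pos 8: 8: hit
pos 9: 4: hit
pos 10: 8: hit
pos 11: 4: hit
pos 12: 1: hit
pos 13: 9: miss, evict 1, frames {0,4,8,9}
pos 14: 1: miss, evict 0, frames {4,8,9,1}
At position 14, page 0 is evicted.

0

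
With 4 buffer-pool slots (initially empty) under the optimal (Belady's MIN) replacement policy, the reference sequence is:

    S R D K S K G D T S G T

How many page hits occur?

6

S → miss, frames {S}
R → miss, frames {S,R}
D → miss, frames {S,R,D}
K → miss, frames {S,R,D,K}
S → hit
K → hit
G → miss, evict K, frames {S,R,D,G}
D → hit
T → miss, evict D, frames {S,R,G,T}
S → hit
G → hit
T → hit
Hits: 6.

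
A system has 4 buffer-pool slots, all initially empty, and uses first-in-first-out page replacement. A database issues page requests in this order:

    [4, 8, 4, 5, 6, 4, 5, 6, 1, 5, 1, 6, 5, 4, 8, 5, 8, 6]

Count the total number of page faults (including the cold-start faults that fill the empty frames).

4 → miss, frames {4}
8 → miss, frames {4,8}
4 → hit
5 → miss, frames {4,8,5}
6 → miss, frames {4,8,5,6}
4 → hit
5 → hit
6 → hit
1 → miss, evict 4, frames {8,5,6,1}
5 → hit
1 → hit
6 → hit
5 → hit
4 → miss, evict 8, frames {5,6,1,4}
8 → miss, evict 5, frames {6,1,4,8}
5 → miss, evict 6, frames {1,4,8,5}
8 → hit
6 → miss, evict 1, frames {4,8,5,6}
Page faults: 9.

9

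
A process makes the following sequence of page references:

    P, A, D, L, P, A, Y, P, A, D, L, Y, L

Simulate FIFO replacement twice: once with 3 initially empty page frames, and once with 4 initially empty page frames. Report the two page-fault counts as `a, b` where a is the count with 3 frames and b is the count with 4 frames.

3 frames: F F F F F F F . . F F . . → 9 faults.
4 frames: F F F F . . F F F F F F . → 10 faults.
10 > 9: adding a frame increased faults — Belady's anomaly.

9, 10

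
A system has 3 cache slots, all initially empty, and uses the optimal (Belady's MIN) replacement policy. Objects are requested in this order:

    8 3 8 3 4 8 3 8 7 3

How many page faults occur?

8 -> fault, frames {8}
3 -> fault, frames {8,3}
8 -> hit
3 -> hit
4 -> fault, frames {8,3,4}
8 -> hit
3 -> hit
8 -> hit
7 -> fault, evict 4, frames {8,3,7}
3 -> hit
Page faults: 4.

4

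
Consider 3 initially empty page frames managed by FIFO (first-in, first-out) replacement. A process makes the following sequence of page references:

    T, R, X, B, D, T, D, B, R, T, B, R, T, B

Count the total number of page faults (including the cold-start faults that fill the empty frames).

T -> miss, frames (T)
R -> miss, frames (T R)
X -> miss, frames (T R X)
B -> miss, evict T, frames (R X B)
D -> miss, evict R, frames (X B D)
T -> miss, evict X, frames (B D T)
D -> hit
B -> hit
R -> miss, evict B, frames (D T R)
T -> hit
B -> miss, evict D, frames (T R B)
R -> hit
T -> hit
B -> hit
Page faults: 8.

8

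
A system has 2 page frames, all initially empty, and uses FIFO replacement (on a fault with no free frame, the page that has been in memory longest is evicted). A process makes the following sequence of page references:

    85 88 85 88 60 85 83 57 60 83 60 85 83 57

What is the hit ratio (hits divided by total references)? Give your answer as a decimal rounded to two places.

85 → fault, frames [85]
88 → fault, frames [85, 88]
85 → hit
88 → hit
60 → fault, evict 85, frames [88, 60]
85 → fault, evict 88, frames [60, 85]
83 → fault, evict 60, frames [85, 83]
57 → fault, evict 85, frames [83, 57]
60 → fault, evict 83, frames [57, 60]
83 → fault, evict 57, frames [60, 83]
60 → hit
85 → fault, evict 60, frames [83, 85]
83 → hit
57 → fault, evict 83, frames [85, 57]
Hits: 4 of 14 references → 4/14 = 0.2857.

0.29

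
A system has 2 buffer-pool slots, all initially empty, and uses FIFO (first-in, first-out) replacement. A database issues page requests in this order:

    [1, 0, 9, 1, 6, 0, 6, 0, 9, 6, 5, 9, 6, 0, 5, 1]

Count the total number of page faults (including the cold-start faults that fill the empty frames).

1 -> miss, frames {1}
0 -> miss, frames {1,0}
9 -> miss, evict 1, frames {0,9}
1 -> miss, evict 0, frames {9,1}
6 -> miss, evict 9, frames {1,6}
0 -> miss, evict 1, frames {6,0}
6 -> hit
0 -> hit
9 -> miss, evict 6, frames {0,9}
6 -> miss, evict 0, frames {9,6}
5 -> miss, evict 9, frames {6,5}
9 -> miss, evict 6, frames {5,9}
6 -> miss, evict 5, frames {9,6}
0 -> miss, evict 9, frames {6,0}
5 -> miss, evict 6, frames {0,5}
1 -> miss, evict 0, frames {5,1}
Page faults: 14.

14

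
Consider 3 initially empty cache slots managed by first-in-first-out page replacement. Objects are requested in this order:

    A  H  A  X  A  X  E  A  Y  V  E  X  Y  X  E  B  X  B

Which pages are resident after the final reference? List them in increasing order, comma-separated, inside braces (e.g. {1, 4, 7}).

A → miss, frames {A}
H → miss, frames {A,H}
A → hit
X → miss, frames {A,H,X}
A → hit
X → hit
E → miss, evict A, frames {H,X,E}
A → miss, evict H, frames {X,E,A}
Y → miss, evict X, frames {E,A,Y}
V → miss, evict E, frames {A,Y,V}
E → miss, evict A, frames {Y,V,E}
X → miss, evict Y, frames {V,E,X}
Y → miss, evict V, frames {E,X,Y}
X → hit
E → hit
B → miss, evict E, frames {X,Y,B}
X → hit
B → hit

{B, X, Y}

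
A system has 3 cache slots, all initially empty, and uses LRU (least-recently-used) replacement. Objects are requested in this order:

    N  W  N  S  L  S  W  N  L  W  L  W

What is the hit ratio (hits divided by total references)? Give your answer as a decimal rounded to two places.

0.42

N: miss, frames [N]
W: miss, frames [N, W]
N: hit
S: miss, frames [W, N, S]
L: miss, evict W, frames [N, S, L]
S: hit
W: miss, evict N, frames [L, S, W]
N: miss, evict L, frames [S, W, N]
L: miss, evict S, frames [W, N, L]
W: hit
L: hit
W: hit
Hits: 5 of 12 references → 5/12 = 0.4167.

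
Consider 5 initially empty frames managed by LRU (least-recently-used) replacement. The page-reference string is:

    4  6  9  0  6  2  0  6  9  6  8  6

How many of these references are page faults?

6

4: miss, frames (4)
6: miss, frames (4 6)
9: miss, frames (4 6 9)
0: miss, frames (4 6 9 0)
6: hit
2: miss, frames (4 9 0 6 2)
0: hit
6: hit
9: hit
6: hit
8: miss, evict 4, frames (2 0 9 6 8)
6: hit
Page faults: 6.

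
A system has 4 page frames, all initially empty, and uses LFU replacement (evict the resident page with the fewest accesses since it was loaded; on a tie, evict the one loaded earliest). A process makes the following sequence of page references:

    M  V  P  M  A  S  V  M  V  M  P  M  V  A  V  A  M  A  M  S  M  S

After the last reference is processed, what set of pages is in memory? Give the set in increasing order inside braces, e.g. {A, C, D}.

{A, M, S, V}

M → fault, frames (M)
V → fault, frames (M V)
P → fault, frames (M V P)
M → hit
A → fault, frames (M V P A)
S → fault, evict V, frames (M P A S)
V → fault, evict P, frames (M A S V)
M → hit
V → hit
M → hit
P → fault, evict A, frames (M S V P)
M → hit
V → hit
A → fault, evict S, frames (M V P A)
V → hit
A → hit
M → hit
A → hit
M → hit
S → fault, evict P, frames (M V A S)
M → hit
S → hit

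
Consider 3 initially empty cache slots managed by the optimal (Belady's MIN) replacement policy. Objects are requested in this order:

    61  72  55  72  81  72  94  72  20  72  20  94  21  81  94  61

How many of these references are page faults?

9

61: miss, frames [61]
72: miss, frames [61, 72]
55: miss, frames [61, 72, 55]
72: hit
81: miss, evict 55, frames [61, 72, 81]
72: hit
94: miss, evict 61, frames [72, 81, 94]
72: hit
20: miss, evict 81, frames [72, 94, 20]
72: hit
20: hit
94: hit
21: miss, evict 20, frames [72, 94, 21]
81: miss, evict 21, frames [72, 94, 81]
94: hit
61: miss, evict 81, frames [72, 94, 61]
Page faults: 9.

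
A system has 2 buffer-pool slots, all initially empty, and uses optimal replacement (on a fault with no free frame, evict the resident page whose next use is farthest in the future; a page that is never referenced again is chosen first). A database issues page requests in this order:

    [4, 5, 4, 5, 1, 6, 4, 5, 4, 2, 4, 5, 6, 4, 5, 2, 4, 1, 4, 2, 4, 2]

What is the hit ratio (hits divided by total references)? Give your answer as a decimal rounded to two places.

0.45

4: fault, frames (4)
5: fault, frames (4 5)
4: hit
5: hit
1: fault, evict 5, frames (4 1)
6: fault, evict 1, frames (4 6)
4: hit
5: fault, evict 6, frames (4 5)
4: hit
2: fault, evict 5, frames (4 2)
4: hit
5: fault, evict 2, frames (4 5)
6: fault, evict 5, frames (4 6)
4: hit
5: fault, evict 6, frames (4 5)
2: fault, evict 5, frames (4 2)
4: hit
1: fault, evict 2, frames (4 1)
4: hit
2: fault, evict 1, frames (4 2)
4: hit
2: hit
Hits: 10 of 22 references → 10/22 = 0.4545.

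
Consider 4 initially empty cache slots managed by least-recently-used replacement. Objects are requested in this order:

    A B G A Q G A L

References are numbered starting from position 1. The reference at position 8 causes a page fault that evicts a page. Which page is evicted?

pos 1: A: fault, frames [A]
pos 2: B: fault, frames [A, B]
pos 3: G: fault, frames [A, B, G]
pos 4: A: hit
pos 5: Q: fault, frames [B, G, A, Q]
pos 6: G: hit
pos 7: A: hit
pos 8: L: fault, evict B, frames [Q, G, A, L]
At position 8, page B is evicted.

B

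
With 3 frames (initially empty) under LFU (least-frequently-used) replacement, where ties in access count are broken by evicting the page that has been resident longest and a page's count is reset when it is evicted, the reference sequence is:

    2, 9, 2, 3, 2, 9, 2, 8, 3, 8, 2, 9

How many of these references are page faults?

6

2 → miss, frames {2}
9 → miss, frames {2,9}
2 → hit
3 → miss, frames {2,9,3}
2 → hit
9 → hit
2 → hit
8 → miss, evict 3, frames {2,9,8}
3 → miss, evict 8, frames {2,9,3}
8 → miss, evict 3, frames {2,9,8}
2 → hit
9 → hit
Page faults: 6.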